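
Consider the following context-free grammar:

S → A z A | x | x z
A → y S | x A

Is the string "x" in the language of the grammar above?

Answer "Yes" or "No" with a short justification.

Yes - a valid derivation exists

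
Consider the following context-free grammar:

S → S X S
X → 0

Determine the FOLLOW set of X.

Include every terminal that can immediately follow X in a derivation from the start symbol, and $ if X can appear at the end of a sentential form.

We compute FOLLOW(X) using the standard algorithm.
FOLLOW(S) starts with {$}.
FIRST(S) = {}
FIRST(X) = {0}
FOLLOW(S) = {$, 0}
FOLLOW(X) = {}
Therefore, FOLLOW(X) = {}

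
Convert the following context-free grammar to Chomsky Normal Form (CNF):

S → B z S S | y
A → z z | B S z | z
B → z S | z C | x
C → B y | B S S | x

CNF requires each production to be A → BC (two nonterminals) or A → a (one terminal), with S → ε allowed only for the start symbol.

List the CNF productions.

TZ → z; S → y; A → z; B → x; TY → y; C → x; S → B X0; X0 → TZ X1; X1 → S S; A → TZ TZ; A → B X2; X2 → S TZ; B → TZ S; B → TZ C; C → B TY; C → B X3; X3 → S S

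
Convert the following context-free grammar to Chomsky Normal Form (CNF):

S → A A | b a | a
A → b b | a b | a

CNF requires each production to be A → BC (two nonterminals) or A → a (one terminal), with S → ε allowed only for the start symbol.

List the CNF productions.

TB → b; TA → a; S → a; A → a; S → A A; S → TB TA; A → TB TB; A → TA TB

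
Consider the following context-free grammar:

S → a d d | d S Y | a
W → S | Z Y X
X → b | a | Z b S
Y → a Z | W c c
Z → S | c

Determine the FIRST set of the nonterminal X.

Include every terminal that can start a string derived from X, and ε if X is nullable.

We compute FIRST(X) using the standard algorithm.
FIRST(S) = {a, d}
FIRST(W) = {a, c, d}
FIRST(X) = {a, b, c, d}
FIRST(Y) = {a, c, d}
FIRST(Z) = {a, c, d}
Therefore, FIRST(X) = {a, b, c, d}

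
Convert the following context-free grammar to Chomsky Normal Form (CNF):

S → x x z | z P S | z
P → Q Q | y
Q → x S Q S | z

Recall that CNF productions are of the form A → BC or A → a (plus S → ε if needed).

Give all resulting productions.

TX → x; TZ → z; S → z; P → y; Q → z; S → TX X0; X0 → TX TZ; S → TZ X1; X1 → P S; P → Q Q; Q → TX X2; X2 → S X3; X3 → Q S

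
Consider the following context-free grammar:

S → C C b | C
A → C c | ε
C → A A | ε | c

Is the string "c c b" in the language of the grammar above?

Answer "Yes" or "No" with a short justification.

Yes - a valid derivation exists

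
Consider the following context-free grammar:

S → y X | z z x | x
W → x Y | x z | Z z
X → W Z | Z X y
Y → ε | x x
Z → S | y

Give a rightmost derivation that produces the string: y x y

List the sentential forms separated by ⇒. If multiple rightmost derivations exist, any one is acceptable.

S ⇒ y X ⇒ y W Z ⇒ y W y ⇒ y x Y y ⇒ y x y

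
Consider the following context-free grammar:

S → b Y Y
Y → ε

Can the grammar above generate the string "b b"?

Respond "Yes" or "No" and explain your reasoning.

No - no valid derivation exists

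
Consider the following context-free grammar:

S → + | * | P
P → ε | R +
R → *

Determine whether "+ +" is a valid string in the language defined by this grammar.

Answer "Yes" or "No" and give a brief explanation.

No - no valid derivation exists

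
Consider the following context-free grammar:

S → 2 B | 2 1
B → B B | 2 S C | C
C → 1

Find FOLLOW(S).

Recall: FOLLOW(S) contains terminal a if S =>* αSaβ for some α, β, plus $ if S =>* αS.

We compute FOLLOW(S) using the standard algorithm.
FOLLOW(S) starts with {$}.
FIRST(B) = {1, 2}
FIRST(C) = {1}
FIRST(S) = {2}
FOLLOW(B) = {$, 1, 2}
FOLLOW(C) = {$, 1, 2}
FOLLOW(S) = {$, 1}
Therefore, FOLLOW(S) = {$, 1}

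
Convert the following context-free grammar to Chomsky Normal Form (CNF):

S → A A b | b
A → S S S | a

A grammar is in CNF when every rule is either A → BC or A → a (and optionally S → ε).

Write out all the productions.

TB → b; S → b; A → a; S → A X0; X0 → A TB; A → S X1; X1 → S S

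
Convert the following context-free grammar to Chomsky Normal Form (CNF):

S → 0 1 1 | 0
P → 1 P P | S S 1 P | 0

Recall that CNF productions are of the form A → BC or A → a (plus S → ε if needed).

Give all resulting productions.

T0 → 0; T1 → 1; S → 0; P → 0; S → T0 X0; X0 → T1 T1; P → T1 X1; X1 → P P; P → S X2; X2 → S X3; X3 → T1 P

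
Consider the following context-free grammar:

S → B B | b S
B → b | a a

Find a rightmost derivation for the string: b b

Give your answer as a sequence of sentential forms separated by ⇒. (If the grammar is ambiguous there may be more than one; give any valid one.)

S ⇒ B B ⇒ B b ⇒ b b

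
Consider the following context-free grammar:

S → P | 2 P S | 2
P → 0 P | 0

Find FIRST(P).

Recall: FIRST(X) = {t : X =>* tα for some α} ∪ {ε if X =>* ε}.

We compute FIRST(P) using the standard algorithm.
FIRST(P) = {0}
FIRST(S) = {0, 2}
Therefore, FIRST(P) = {0}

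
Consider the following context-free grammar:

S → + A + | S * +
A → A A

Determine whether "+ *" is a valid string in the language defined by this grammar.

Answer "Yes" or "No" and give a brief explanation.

No - no valid derivation exists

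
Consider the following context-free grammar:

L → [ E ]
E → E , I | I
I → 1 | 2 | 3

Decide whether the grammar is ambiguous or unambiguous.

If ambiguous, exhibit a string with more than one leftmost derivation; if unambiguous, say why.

Unambiguous - every string in the language has a unique leftmost derivation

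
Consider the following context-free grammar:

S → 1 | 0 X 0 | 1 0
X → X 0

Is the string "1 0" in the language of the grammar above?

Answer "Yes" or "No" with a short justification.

Yes - a valid derivation exists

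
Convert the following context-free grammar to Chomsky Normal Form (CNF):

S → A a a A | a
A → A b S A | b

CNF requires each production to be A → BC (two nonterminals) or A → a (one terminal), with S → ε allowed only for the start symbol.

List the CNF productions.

TA → a; S → a; TB → b; A → b; S → A X0; X0 → TA X1; X1 → TA A; A → A X2; X2 → TB X3; X3 → S A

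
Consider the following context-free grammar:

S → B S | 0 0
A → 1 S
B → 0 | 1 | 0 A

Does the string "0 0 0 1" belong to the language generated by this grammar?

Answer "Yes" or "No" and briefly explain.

No - no valid derivation exists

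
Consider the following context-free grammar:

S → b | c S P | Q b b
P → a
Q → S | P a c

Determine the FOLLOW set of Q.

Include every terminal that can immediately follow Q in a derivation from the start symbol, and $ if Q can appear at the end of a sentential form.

We compute FOLLOW(Q) using the standard algorithm.
FOLLOW(S) starts with {$}.
FIRST(P) = {a}
FIRST(Q) = {a, b, c}
FIRST(S) = {a, b, c}
FOLLOW(P) = {$, a, b}
FOLLOW(Q) = {b}
FOLLOW(S) = {$, a, b}
Therefore, FOLLOW(Q) = {b}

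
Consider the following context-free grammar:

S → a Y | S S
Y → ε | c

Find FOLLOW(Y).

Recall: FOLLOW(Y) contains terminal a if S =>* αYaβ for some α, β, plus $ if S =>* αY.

We compute FOLLOW(Y) using the standard algorithm.
FOLLOW(S) starts with {$}.
FIRST(S) = {a}
FIRST(Y) = {c, ε}
FOLLOW(S) = {$, a}
FOLLOW(Y) = {$, a}
Therefore, FOLLOW(Y) = {$, a}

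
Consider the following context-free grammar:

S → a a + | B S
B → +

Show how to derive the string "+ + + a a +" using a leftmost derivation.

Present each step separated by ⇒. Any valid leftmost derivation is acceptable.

S ⇒ B S ⇒ + S ⇒ + B S ⇒ + + S ⇒ + + B S ⇒ + + + S ⇒ + + + a a +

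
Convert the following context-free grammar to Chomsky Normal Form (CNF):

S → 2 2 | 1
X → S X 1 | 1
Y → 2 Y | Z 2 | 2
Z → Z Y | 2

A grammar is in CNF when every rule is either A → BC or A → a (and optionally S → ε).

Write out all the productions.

T2 → 2; S → 1; T1 → 1; X → 1; Y → 2; Z → 2; S → T2 T2; X → S X0; X0 → X T1; Y → T2 Y; Y → Z T2; Z → Z Y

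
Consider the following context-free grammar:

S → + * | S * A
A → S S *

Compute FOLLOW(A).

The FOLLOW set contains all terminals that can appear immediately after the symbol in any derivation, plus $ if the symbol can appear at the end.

We compute FOLLOW(A) using the standard algorithm.
FOLLOW(S) starts with {$}.
FIRST(A) = {+}
FIRST(S) = {+}
FOLLOW(A) = {$, *, +}
FOLLOW(S) = {$, *, +}
Therefore, FOLLOW(A) = {$, *, +}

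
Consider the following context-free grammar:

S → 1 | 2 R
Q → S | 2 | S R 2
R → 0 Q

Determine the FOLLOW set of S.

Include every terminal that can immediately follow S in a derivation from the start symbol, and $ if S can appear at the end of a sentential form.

We compute FOLLOW(S) using the standard algorithm.
FOLLOW(S) starts with {$}.
FIRST(Q) = {1, 2}
FIRST(R) = {0}
FIRST(S) = {1, 2}
FOLLOW(Q) = {$, 0, 2}
FOLLOW(R) = {$, 0, 2}
FOLLOW(S) = {$, 0, 2}
Therefore, FOLLOW(S) = {$, 0, 2}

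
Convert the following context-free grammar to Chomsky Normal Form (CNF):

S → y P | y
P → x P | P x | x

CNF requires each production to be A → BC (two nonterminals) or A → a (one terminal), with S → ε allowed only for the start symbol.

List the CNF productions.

TY → y; S → y; TX → x; P → x; S → TY P; P → TX P; P → P TX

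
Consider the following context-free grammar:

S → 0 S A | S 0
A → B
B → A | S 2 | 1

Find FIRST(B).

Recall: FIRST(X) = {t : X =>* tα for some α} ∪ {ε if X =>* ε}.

We compute FIRST(B) using the standard algorithm.
FIRST(A) = {0, 1}
FIRST(B) = {0, 1}
FIRST(S) = {0}
Therefore, FIRST(B) = {0, 1}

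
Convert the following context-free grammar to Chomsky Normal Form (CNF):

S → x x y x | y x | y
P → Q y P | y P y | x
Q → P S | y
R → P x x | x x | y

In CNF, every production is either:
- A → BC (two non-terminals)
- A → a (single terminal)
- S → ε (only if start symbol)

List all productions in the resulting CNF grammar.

TX → x; TY → y; S → y; P → x; Q → y; R → y; S → TX X0; X0 → TX X1; X1 → TY TX; S → TY TX; P → Q X2; X2 → TY P; P → TY X3; X3 → P TY; Q → P S; R → P X4; X4 → TX TX; R → TX TX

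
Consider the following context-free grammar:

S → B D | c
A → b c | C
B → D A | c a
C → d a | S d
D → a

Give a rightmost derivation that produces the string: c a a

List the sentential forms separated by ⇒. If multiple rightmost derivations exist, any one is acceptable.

S ⇒ B D ⇒ B a ⇒ c a a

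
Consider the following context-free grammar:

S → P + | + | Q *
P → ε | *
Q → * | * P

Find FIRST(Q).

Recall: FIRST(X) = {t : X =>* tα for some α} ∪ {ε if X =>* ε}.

We compute FIRST(Q) using the standard algorithm.
FIRST(P) = {*, ε}
FIRST(Q) = {*}
FIRST(S) = {*, +}
Therefore, FIRST(Q) = {*}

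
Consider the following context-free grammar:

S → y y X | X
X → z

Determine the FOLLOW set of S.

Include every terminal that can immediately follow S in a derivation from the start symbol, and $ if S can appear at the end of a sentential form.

We compute FOLLOW(S) using the standard algorithm.
FOLLOW(S) starts with {$}.
FIRST(S) = {y, z}
FIRST(X) = {z}
FOLLOW(S) = {$}
FOLLOW(X) = {$}
Therefore, FOLLOW(S) = {$}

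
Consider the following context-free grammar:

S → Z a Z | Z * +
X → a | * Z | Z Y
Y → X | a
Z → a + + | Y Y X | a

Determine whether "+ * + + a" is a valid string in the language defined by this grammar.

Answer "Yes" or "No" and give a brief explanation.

No - no valid derivation exists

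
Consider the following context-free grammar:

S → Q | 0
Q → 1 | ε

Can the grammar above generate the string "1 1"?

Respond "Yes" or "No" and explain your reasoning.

No - no valid derivation exists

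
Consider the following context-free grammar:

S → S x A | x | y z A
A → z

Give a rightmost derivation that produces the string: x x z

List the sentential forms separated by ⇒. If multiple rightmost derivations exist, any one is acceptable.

S ⇒ S x A ⇒ S x z ⇒ x x z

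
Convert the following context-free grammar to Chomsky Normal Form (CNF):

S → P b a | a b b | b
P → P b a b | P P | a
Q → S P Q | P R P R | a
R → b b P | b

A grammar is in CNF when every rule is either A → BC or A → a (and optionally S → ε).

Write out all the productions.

TB → b; TA → a; S → b; P → a; Q → a; R → b; S → P X0; X0 → TB TA; S → TA X1; X1 → TB TB; P → P X2; X2 → TB X3; X3 → TA TB; P → P P; Q → S X4; X4 → P Q; Q → P X5; X5 → R X6; X6 → P R; R → TB X7; X7 → TB P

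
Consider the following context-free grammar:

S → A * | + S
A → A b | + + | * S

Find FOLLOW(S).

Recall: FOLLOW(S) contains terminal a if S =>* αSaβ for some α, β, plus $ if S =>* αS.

We compute FOLLOW(S) using the standard algorithm.
FOLLOW(S) starts with {$}.
FIRST(A) = {*, +}
FIRST(S) = {*, +}
FOLLOW(A) = {*, b}
FOLLOW(S) = {$, *, b}
Therefore, FOLLOW(S) = {$, *, b}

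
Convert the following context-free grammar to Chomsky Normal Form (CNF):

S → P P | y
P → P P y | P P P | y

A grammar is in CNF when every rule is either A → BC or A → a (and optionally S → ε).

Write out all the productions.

S → y; TY → y; P → y; S → P P; P → P X0; X0 → P TY; P → P X1; X1 → P P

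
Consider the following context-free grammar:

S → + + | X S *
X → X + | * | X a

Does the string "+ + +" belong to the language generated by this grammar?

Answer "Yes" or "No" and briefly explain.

No - no valid derivation exists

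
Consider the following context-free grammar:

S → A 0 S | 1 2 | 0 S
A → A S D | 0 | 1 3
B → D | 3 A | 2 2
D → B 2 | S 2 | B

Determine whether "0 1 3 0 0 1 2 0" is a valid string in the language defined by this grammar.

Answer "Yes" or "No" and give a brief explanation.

No - no valid derivation exists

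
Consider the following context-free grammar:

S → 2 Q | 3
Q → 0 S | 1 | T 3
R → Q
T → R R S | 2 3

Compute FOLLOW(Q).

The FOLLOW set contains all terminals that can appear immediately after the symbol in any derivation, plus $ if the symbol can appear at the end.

We compute FOLLOW(Q) using the standard algorithm.
FOLLOW(S) starts with {$}.
FIRST(Q) = {0, 1, 2}
FIRST(R) = {0, 1, 2}
FIRST(S) = {2, 3}
FIRST(T) = {0, 1, 2}
FOLLOW(Q) = {$, 0, 1, 2, 3}
FOLLOW(R) = {0, 1, 2, 3}
FOLLOW(S) = {$, 0, 1, 2, 3}
FOLLOW(T) = {3}
Therefore, FOLLOW(Q) = {$, 0, 1, 2, 3}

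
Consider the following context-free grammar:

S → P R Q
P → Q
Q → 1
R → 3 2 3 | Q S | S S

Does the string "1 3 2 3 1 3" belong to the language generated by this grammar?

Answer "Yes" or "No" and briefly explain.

No - no valid derivation exists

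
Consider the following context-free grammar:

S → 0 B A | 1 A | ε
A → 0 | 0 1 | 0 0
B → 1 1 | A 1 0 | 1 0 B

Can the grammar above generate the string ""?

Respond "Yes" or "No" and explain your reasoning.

Yes - a valid derivation exists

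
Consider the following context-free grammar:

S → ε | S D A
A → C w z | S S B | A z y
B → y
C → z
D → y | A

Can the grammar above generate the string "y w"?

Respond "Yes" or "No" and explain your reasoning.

No - no valid derivation exists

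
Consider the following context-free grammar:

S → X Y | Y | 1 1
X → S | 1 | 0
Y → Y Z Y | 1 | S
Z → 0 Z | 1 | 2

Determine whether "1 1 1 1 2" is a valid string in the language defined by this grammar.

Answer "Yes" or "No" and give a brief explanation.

No - no valid derivation exists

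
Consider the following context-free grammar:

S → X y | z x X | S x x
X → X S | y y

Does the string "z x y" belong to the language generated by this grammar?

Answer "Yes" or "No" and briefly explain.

No - no valid derivation exists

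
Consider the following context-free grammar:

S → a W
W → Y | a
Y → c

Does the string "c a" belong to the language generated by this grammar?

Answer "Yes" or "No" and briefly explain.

No - no valid derivation exists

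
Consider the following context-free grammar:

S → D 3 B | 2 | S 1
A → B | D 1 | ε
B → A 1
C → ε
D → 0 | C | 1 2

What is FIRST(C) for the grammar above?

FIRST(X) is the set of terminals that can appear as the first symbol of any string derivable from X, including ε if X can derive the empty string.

We compute FIRST(C) using the standard algorithm.
FIRST(A) = {0, 1, ε}
FIRST(B) = {0, 1}
FIRST(C) = {ε}
FIRST(D) = {0, 1, ε}
FIRST(S) = {0, 1, 2, 3}
Therefore, FIRST(C) = {ε}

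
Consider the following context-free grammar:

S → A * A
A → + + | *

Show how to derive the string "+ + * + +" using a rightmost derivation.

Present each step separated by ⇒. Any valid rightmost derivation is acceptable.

S ⇒ A * A ⇒ A * + + ⇒ + + * + +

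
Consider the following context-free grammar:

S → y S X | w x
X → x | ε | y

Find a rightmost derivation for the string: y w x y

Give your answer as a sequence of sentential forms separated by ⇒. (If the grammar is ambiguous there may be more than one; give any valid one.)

S ⇒ y S X ⇒ y S y ⇒ y w x y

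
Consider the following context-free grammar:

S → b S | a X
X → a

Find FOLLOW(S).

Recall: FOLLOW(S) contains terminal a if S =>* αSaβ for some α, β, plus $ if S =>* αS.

We compute FOLLOW(S) using the standard algorithm.
FOLLOW(S) starts with {$}.
FIRST(S) = {a, b}
FIRST(X) = {a}
FOLLOW(S) = {$}
FOLLOW(X) = {$}
Therefore, FOLLOW(S) = {$}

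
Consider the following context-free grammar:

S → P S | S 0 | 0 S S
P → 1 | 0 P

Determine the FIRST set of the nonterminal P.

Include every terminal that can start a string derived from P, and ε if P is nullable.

We compute FIRST(P) using the standard algorithm.
FIRST(P) = {0, 1}
FIRST(S) = {0, 1}
Therefore, FIRST(P) = {0, 1}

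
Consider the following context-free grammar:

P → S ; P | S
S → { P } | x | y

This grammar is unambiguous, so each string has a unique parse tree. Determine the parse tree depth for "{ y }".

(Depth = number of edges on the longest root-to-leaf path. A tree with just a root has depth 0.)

4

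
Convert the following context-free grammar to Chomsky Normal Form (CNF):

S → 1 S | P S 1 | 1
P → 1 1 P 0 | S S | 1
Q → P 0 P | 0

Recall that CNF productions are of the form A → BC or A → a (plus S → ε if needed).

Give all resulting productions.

T1 → 1; S → 1; T0 → 0; P → 1; Q → 0; S → T1 S; S → P X0; X0 → S T1; P → T1 X1; X1 → T1 X2; X2 → P T0; P → S S; Q → P X3; X3 → T0 P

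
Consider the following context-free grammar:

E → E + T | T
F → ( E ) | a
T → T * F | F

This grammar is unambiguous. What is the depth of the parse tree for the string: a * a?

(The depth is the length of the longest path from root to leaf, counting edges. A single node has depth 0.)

4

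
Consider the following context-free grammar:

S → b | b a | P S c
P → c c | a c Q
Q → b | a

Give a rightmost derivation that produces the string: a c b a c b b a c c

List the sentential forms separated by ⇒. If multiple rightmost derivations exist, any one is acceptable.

S ⇒ P S c ⇒ P P S c c ⇒ P P b a c c ⇒ P a c Q b a c c ⇒ P a c b b a c c ⇒ a c Q a c b b a c c ⇒ a c b a c b b a c c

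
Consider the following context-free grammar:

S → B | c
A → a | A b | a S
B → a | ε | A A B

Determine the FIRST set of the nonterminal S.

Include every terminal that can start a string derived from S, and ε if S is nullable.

We compute FIRST(S) using the standard algorithm.
FIRST(A) = {a}
FIRST(B) = {a, ε}
FIRST(S) = {a, c, ε}
Therefore, FIRST(S) = {a, c, ε}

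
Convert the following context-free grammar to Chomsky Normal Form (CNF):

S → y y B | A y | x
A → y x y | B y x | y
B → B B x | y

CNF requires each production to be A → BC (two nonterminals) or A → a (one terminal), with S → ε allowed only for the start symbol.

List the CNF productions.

TY → y; S → x; TX → x; A → y; B → y; S → TY X0; X0 → TY B; S → A TY; A → TY X1; X1 → TX TY; A → B X2; X2 → TY TX; B → B X3; X3 → B TX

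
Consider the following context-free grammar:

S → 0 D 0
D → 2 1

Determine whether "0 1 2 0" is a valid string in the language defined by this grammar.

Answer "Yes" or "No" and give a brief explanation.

No - no valid derivation exists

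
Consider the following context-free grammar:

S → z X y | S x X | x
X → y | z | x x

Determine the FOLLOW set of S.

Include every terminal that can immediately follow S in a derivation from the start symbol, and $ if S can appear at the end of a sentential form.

We compute FOLLOW(S) using the standard algorithm.
FOLLOW(S) starts with {$}.
FIRST(S) = {x, z}
FIRST(X) = {x, y, z}
FOLLOW(S) = {$, x}
FOLLOW(X) = {$, x, y}
Therefore, FOLLOW(S) = {$, x}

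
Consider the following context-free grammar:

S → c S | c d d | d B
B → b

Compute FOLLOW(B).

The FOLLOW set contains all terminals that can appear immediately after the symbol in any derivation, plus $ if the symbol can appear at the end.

We compute FOLLOW(B) using the standard algorithm.
FOLLOW(S) starts with {$}.
FIRST(B) = {b}
FIRST(S) = {c, d}
FOLLOW(B) = {$}
FOLLOW(S) = {$}
Therefore, FOLLOW(B) = {$}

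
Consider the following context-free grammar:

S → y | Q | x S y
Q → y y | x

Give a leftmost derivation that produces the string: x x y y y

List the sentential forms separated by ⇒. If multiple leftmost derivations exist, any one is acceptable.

S ⇒ x S y ⇒ x x S y y ⇒ x x y y y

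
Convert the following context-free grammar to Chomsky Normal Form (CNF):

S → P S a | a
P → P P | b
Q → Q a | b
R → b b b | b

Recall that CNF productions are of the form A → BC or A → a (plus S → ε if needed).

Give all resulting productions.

TA → a; S → a; P → b; Q → b; TB → b; R → b; S → P X0; X0 → S TA; P → P P; Q → Q TA; R → TB X1; X1 → TB TB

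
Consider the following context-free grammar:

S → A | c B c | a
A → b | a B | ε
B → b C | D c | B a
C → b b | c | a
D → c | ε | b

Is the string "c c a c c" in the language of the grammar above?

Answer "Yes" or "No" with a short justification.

No - no valid derivation exists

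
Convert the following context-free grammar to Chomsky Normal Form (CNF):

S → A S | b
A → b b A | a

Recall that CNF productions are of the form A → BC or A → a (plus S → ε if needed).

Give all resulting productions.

S → b; TB → b; A → a; S → A S; A → TB X0; X0 → TB A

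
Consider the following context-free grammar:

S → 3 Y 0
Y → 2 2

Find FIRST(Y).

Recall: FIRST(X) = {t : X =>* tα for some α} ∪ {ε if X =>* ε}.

We compute FIRST(Y) using the standard algorithm.
FIRST(S) = {3}
FIRST(Y) = {2}
Therefore, FIRST(Y) = {2}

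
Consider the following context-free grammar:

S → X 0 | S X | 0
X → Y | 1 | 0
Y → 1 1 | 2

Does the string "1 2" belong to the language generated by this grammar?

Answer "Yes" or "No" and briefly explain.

No - no valid derivation exists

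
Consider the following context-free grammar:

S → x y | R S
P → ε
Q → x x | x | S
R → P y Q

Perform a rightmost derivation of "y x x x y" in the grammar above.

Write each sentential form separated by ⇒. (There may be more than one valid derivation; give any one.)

S ⇒ R S ⇒ R x y ⇒ P y Q x y ⇒ P y x x x y ⇒ y x x x y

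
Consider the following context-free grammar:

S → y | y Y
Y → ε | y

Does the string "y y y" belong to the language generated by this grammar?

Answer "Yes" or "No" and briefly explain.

No - no valid derivation exists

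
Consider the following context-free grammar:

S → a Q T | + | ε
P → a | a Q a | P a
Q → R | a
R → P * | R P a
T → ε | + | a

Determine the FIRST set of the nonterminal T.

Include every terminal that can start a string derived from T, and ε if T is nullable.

We compute FIRST(T) using the standard algorithm.
FIRST(P) = {a}
FIRST(Q) = {a}
FIRST(R) = {a}
FIRST(S) = {+, a, ε}
FIRST(T) = {+, a, ε}
Therefore, FIRST(T) = {+, a, ε}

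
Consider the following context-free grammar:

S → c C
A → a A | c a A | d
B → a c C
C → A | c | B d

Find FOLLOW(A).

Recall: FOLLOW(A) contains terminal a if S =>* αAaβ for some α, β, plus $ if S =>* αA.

We compute FOLLOW(A) using the standard algorithm.
FOLLOW(S) starts with {$}.
FIRST(A) = {a, c, d}
FIRST(B) = {a}
FIRST(C) = {a, c, d}
FIRST(S) = {c}
FOLLOW(A) = {$, d}
FOLLOW(B) = {d}
FOLLOW(C) = {$, d}
FOLLOW(S) = {$}
Therefore, FOLLOW(A) = {$, d}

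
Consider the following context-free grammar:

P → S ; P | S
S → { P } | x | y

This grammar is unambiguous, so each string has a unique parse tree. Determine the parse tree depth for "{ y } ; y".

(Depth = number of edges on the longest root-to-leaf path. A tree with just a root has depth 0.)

4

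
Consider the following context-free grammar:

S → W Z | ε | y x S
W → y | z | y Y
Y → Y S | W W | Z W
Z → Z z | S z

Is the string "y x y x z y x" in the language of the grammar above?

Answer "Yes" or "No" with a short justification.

No - no valid derivation exists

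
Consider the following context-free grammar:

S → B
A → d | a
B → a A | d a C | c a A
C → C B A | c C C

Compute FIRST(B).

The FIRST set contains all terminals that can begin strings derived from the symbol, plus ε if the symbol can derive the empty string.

We compute FIRST(B) using the standard algorithm.
FIRST(A) = {a, d}
FIRST(B) = {a, c, d}
FIRST(C) = {c}
FIRST(S) = {a, c, d}
Therefore, FIRST(B) = {a, c, d}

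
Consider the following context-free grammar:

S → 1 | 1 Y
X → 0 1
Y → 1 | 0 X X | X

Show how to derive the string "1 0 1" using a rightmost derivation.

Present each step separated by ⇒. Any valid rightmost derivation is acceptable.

S ⇒ 1 Y ⇒ 1 X ⇒ 1 0 1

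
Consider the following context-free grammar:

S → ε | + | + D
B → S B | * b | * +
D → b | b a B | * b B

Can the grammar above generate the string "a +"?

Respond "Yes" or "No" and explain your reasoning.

No - no valid derivation exists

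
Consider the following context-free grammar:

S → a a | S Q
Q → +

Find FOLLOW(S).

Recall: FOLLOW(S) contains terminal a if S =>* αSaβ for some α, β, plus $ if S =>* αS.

We compute FOLLOW(S) using the standard algorithm.
FOLLOW(S) starts with {$}.
FIRST(Q) = {+}
FIRST(S) = {a}
FOLLOW(Q) = {$, +}
FOLLOW(S) = {$, +}
Therefore, FOLLOW(S) = {$, +}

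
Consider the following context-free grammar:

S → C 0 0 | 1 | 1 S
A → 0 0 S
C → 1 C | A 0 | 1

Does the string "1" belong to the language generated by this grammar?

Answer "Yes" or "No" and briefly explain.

Yes - a valid derivation exists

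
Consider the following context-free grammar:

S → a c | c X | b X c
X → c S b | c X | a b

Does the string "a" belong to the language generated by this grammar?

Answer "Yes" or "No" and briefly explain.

No - no valid derivation exists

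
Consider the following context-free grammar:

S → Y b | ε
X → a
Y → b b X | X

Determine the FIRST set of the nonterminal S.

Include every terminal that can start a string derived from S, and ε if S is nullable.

We compute FIRST(S) using the standard algorithm.
FIRST(S) = {a, b, ε}
FIRST(X) = {a}
FIRST(Y) = {a, b}
Therefore, FIRST(S) = {a, b, ε}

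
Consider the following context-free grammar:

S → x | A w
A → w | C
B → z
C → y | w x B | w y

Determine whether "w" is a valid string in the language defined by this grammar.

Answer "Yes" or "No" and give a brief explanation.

No - no valid derivation exists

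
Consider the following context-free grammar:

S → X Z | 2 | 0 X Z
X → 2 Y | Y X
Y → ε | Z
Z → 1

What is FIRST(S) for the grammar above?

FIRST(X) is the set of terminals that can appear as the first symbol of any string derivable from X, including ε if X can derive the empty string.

We compute FIRST(S) using the standard algorithm.
FIRST(S) = {0, 1, 2}
FIRST(X) = {1, 2}
FIRST(Y) = {1, ε}
FIRST(Z) = {1}
Therefore, FIRST(S) = {0, 1, 2}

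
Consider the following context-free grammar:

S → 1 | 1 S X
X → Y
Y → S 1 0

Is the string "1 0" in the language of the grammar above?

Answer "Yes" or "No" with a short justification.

No - no valid derivation exists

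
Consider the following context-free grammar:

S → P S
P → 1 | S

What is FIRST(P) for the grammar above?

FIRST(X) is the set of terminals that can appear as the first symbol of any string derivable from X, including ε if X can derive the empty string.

We compute FIRST(P) using the standard algorithm.
FIRST(P) = {1}
FIRST(S) = {1}
Therefore, FIRST(P) = {1}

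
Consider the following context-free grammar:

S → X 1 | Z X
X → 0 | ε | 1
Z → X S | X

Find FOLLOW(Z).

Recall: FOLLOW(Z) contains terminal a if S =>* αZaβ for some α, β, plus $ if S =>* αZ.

We compute FOLLOW(Z) using the standard algorithm.
FOLLOW(S) starts with {$}.
FIRST(S) = {0, 1, ε}
FIRST(X) = {0, 1, ε}
FIRST(Z) = {0, 1, ε}
FOLLOW(S) = {$, 0, 1}
FOLLOW(X) = {$, 0, 1}
FOLLOW(Z) = {$, 0, 1}
Therefore, FOLLOW(Z) = {$, 0, 1}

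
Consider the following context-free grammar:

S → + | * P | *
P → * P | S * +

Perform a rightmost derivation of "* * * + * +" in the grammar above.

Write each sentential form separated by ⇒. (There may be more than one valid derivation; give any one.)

S ⇒ * P ⇒ * * P ⇒ * * * P ⇒ * * * S * + ⇒ * * * + * +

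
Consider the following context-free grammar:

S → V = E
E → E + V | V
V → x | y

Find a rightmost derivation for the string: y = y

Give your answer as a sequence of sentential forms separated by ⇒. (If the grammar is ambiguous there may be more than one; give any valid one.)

S ⇒ V = E ⇒ V = V ⇒ V = y ⇒ y = y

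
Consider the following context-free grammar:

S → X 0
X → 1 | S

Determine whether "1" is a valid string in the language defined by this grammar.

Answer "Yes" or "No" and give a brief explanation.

No - no valid derivation exists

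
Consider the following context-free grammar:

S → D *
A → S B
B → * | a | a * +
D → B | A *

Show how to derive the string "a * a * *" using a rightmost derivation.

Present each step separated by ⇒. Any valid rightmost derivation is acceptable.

S ⇒ D * ⇒ A * * ⇒ S B * * ⇒ S a * * ⇒ D * a * * ⇒ B * a * * ⇒ a * a * *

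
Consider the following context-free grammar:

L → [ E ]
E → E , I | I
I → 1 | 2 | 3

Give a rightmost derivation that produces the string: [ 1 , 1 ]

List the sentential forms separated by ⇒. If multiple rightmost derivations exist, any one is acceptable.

L ⇒ [ E ] ⇒ [ E , I ] ⇒ [ E , 1 ] ⇒ [ I , 1 ] ⇒ [ 1 , 1 ]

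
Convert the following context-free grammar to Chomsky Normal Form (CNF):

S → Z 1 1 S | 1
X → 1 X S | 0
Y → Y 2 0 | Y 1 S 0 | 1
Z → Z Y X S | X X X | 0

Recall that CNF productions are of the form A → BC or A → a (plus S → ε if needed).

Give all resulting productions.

T1 → 1; S → 1; X → 0; T2 → 2; T0 → 0; Y → 1; Z → 0; S → Z X0; X0 → T1 X1; X1 → T1 S; X → T1 X2; X2 → X S; Y → Y X3; X3 → T2 T0; Y → Y X4; X4 → T1 X5; X5 → S T0; Z → Z X6; X6 → Y X7; X7 → X S; Z → X X8; X8 → X X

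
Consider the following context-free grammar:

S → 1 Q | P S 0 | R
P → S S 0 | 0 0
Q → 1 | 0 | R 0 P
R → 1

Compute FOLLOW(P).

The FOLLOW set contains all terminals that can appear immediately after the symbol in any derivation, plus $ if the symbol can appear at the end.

We compute FOLLOW(P) using the standard algorithm.
FOLLOW(S) starts with {$}.
FIRST(P) = {0, 1}
FIRST(Q) = {0, 1}
FIRST(R) = {1}
FIRST(S) = {0, 1}
FOLLOW(P) = {$, 0, 1}
FOLLOW(Q) = {$, 0, 1}
FOLLOW(R) = {$, 0, 1}
FOLLOW(S) = {$, 0, 1}
Therefore, FOLLOW(P) = {$, 0, 1}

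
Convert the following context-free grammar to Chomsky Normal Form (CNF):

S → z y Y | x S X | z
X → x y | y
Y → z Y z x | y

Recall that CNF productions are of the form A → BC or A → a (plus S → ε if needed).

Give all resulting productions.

TZ → z; TY → y; TX → x; S → z; X → y; Y → y; S → TZ X0; X0 → TY Y; S → TX X1; X1 → S X; X → TX TY; Y → TZ X2; X2 → Y X3; X3 → TZ TX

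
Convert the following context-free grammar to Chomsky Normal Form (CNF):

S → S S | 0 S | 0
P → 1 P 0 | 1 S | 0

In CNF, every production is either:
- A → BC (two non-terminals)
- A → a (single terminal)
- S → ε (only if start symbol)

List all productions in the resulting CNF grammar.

T0 → 0; S → 0; T1 → 1; P → 0; S → S S; S → T0 S; P → T1 X0; X0 → P T0; P → T1 S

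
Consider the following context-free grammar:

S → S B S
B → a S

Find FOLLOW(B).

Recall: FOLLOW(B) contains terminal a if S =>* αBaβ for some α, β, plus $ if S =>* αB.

We compute FOLLOW(B) using the standard algorithm.
FOLLOW(S) starts with {$}.
FIRST(B) = {a}
FIRST(S) = {}
FOLLOW(B) = {}
FOLLOW(S) = {$, a}
Therefore, FOLLOW(B) = {}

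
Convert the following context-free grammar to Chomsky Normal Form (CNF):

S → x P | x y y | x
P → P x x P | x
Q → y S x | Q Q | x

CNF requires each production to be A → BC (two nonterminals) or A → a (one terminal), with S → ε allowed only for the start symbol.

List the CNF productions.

TX → x; TY → y; S → x; P → x; Q → x; S → TX P; S → TX X0; X0 → TY TY; P → P X1; X1 → TX X2; X2 → TX P; Q → TY X3; X3 → S TX; Q → Q Q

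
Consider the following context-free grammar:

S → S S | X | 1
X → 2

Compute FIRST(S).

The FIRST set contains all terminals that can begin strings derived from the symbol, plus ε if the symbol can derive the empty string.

We compute FIRST(S) using the standard algorithm.
FIRST(S) = {1, 2}
FIRST(X) = {2}
Therefore, FIRST(S) = {1, 2}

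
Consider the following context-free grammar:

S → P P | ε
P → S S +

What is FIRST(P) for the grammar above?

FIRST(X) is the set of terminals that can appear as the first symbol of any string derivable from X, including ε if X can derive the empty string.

We compute FIRST(P) using the standard algorithm.
FIRST(P) = {+}
FIRST(S) = {+, ε}
Therefore, FIRST(P) = {+}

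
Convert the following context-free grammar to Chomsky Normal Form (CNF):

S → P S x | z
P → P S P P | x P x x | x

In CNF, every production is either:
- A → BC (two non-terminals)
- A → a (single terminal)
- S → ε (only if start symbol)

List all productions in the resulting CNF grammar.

TX → x; S → z; P → x; S → P X0; X0 → S TX; P → P X1; X1 → S X2; X2 → P P; P → TX X3; X3 → P X4; X4 → TX TX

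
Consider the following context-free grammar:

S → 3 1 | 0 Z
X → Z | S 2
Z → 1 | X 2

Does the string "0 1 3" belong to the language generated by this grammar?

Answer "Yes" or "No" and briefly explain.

No - no valid derivation exists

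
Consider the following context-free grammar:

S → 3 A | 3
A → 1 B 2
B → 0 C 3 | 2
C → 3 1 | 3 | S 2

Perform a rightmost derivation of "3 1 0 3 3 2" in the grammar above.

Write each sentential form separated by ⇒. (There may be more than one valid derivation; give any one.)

S ⇒ 3 A ⇒ 3 1 B 2 ⇒ 3 1 0 C 3 2 ⇒ 3 1 0 3 3 2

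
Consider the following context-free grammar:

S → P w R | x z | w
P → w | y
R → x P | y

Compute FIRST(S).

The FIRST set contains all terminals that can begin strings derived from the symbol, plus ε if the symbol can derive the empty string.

We compute FIRST(S) using the standard algorithm.
FIRST(P) = {w, y}
FIRST(R) = {x, y}
FIRST(S) = {w, x, y}
Therefore, FIRST(S) = {w, x, y}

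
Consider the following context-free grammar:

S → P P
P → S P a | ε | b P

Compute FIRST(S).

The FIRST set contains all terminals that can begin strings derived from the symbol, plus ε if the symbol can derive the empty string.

We compute FIRST(S) using the standard algorithm.
FIRST(P) = {a, b, ε}
FIRST(S) = {a, b, ε}
Therefore, FIRST(S) = {a, b, ε}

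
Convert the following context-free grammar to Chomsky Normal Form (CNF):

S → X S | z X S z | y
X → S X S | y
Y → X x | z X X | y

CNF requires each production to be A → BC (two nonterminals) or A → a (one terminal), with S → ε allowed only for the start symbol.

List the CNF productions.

TZ → z; S → y; X → y; TX → x; Y → y; S → X S; S → TZ X0; X0 → X X1; X1 → S TZ; X → S X2; X2 → X S; Y → X TX; Y → TZ X3; X3 → X X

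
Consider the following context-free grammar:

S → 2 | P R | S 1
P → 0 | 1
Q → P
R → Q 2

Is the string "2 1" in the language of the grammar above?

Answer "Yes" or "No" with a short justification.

Yes - a valid derivation exists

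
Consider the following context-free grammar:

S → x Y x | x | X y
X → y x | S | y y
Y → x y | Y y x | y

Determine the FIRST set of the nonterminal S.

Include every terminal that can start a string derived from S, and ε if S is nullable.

We compute FIRST(S) using the standard algorithm.
FIRST(S) = {x, y}
FIRST(X) = {x, y}
FIRST(Y) = {x, y}
Therefore, FIRST(S) = {x, y}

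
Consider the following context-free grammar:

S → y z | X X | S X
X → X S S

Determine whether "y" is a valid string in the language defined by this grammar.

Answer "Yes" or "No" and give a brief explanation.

No - no valid derivation exists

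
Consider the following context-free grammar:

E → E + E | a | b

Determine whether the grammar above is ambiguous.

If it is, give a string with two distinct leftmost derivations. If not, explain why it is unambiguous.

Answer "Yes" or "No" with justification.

Yes - the string 'a + a + a + a + b + a' has two distinct leftmost derivations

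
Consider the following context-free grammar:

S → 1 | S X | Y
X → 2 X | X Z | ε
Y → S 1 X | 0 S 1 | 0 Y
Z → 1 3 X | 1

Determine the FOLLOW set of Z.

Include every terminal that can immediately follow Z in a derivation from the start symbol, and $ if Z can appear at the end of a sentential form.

We compute FOLLOW(Z) using the standard algorithm.
FOLLOW(S) starts with {$}.
FIRST(S) = {0, 1}
FIRST(X) = {1, 2, ε}
FIRST(Y) = {0, 1}
FIRST(Z) = {1}
FOLLOW(S) = {$, 1, 2}
FOLLOW(X) = {$, 1, 2}
FOLLOW(Y) = {$, 1, 2}
FOLLOW(Z) = {$, 1, 2}
Therefore, FOLLOW(Z) = {$, 1, 2}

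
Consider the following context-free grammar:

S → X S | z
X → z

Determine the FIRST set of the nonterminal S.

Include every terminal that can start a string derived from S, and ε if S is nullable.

We compute FIRST(S) using the standard algorithm.
FIRST(S) = {z}
FIRST(X) = {z}
Therefore, FIRST(S) = {z}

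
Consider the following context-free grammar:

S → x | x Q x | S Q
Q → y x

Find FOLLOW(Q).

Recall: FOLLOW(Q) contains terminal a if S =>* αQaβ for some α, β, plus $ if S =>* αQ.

We compute FOLLOW(Q) using the standard algorithm.
FOLLOW(S) starts with {$}.
FIRST(Q) = {y}
FIRST(S) = {x}
FOLLOW(Q) = {$, x, y}
FOLLOW(S) = {$, y}
Therefore, FOLLOW(Q) = {$, x, y}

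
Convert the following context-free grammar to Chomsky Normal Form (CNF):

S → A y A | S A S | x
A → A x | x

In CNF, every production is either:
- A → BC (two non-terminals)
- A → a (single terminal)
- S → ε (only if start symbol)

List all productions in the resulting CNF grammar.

TY → y; S → x; TX → x; A → x; S → A X0; X0 → TY A; S → S X1; X1 → A S; A → A TX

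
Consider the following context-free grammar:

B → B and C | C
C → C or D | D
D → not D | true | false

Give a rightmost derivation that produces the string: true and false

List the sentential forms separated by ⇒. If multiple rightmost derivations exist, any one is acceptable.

B ⇒ B and C ⇒ B and D ⇒ B and false ⇒ C and false ⇒ D and false ⇒ true and false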